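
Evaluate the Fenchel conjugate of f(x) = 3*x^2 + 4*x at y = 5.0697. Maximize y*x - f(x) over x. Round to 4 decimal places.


f*(y) = sup_x {y*x - a*x^2 - b*x} = sup_x {(y-b)*x - a*x^2}
FOC: (y - b) - 2a*x = 0 => x* = (y - b)/(2a)
x* = (5.0697 - 4)/(2*3) = 0.1783
f*(5.0697) = (y-b)^2/(4a) = (5.0697 - 4)^2/(4*3)
= 1.1443/12 = 0.0954


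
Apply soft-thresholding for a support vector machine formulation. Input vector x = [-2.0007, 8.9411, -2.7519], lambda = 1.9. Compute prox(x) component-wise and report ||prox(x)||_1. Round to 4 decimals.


Soft-thresholding with lambda = 1.9:
prox(-2.0007) = sign(-2.0007)*max(|-2.0007| - 1.9, 0) = -0.1007
prox(8.9411) = sign(8.9411)*max(|8.9411| - 1.9, 0) = 7.0411
prox(-2.7519) = sign(-2.7519)*max(|-2.7519| - 1.9, 0) = -0.8519
prox(x) = [-0.1007, 7.0411, -0.8519]
||prox(x)||_1 = 0.1007 + 7.0411 + 0.8519 = 7.9937


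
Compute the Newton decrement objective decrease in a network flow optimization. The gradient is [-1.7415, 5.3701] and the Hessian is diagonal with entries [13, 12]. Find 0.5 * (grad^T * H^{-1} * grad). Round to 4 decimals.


Step 1: H is diagonal, so H^(-1) * g = [-0.134, 0.4475].
Step 2: g^T H^(-1) g = sum_i g_i^2 / H_ii
  = (-1.7415)^2/13 + (5.3701)^2/12
  = 0.2333 + 2.4032 = 2.6365
Step 3: Objective decrease = 0.5 * g^T H^(-1) g = 1.3182


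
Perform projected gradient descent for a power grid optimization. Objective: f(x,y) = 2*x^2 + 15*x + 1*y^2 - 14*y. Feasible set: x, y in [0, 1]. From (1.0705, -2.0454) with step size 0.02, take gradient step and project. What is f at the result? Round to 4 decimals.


Step 1: Compute gradient at (1.0705, -2.0454).
grad_x = 2*2*1.0705 + 15 = 19.282
grad_y = 2*1*-2.0454 - 14 = -18.0908
Step 2: Gradient step.
x_raw = 1.0705 - 0.02*19.282 = 0.6849
y_raw = -2.0454 - 0.02*-18.0908 = -1.6836
Step 3: Project onto [0, 1].
x_proj = clip(0.6849) = 0.6849
y_proj = clip(-1.6836) = 0.0
Step 4: Evaluate f.
f(0.6849, 0.0) = 11.211


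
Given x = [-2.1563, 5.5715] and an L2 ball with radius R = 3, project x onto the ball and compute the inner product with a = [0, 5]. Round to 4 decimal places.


Step 1: Compute ||x|| (intermediates to 6 decimals).
||x|| = sqrt((-2.1563)^2 + 5.5715^2) = 5.974215
Step 2: Project.
Since ||x|| > R, scale = R/||x|| = 3/5.974215 = 0.502158, proj(x) = scale * x
proj(x) = [-1.082803, 2.797773]
Step 3: Dot product.
a^T * proj(x) = 0*(-1.082803) + 5*2.797773 = 13.9889


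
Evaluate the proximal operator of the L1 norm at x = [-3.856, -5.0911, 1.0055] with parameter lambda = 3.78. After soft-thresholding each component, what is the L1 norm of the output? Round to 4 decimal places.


Soft-thresholding with lambda = 3.78:
prox(-3.856) = sign(-3.856)*max(|-3.856| - 3.78, 0) = -0.076
prox(-5.0911) = sign(-5.0911)*max(|-5.0911| - 3.78, 0) = -1.3111
prox(1.0055) = sign(1.0055)*max(|1.0055| - 3.78, 0) = 0.0
prox(x) = [-0.076, -1.3111, 0.0]
||prox(x)||_1 = 0.076 + 1.3111 + 0.0 = 1.3871


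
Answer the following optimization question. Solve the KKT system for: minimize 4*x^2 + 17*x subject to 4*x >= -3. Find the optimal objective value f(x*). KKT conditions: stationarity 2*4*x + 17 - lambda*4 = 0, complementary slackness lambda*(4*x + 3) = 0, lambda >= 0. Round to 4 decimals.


Step 1: Try lambda = 0 (constraint inactive).
x_unc = -17/(2*4) = -2.125
Check: 4*-2.125 = -8.5 < -3 -- violated!
Step 2: Constraint must be active: 4*x = -3
x* = -3/4 = -0.75
lambda = (2*4*(-0.75) + 17)/4 = 2.75
Step 3: Compute optimal value.
f(x*) = 4*(-0.75)^2 + 17*(-0.75) = -10.5


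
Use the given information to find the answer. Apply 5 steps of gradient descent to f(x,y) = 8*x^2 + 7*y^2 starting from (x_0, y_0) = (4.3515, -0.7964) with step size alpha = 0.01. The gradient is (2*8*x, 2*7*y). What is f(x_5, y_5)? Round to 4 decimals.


Gradient descent on f(x,y) = 8*x^2 + 7*y^2.
Starting point: (4.3515, -0.7964), alpha = 0.01
Step 1: grad_x = 2*8*4.3515 = 69.624, grad_y = 2*7*-0.7964 = -11.1496
  x_1 = 4.3515 - 0.01*69.624 = 3.6553
  y_1 = -0.7964 - 0.01*-11.1496 = -0.6849
Step 2: grad_x = 2*8*3.6553 = 58.4842, grad_y = 2*7*-0.6849 = -9.5887
  x_2 = 3.6553 - 0.01*58.4842 = 3.0704
  y_2 = -0.6849 - 0.01*-9.5887 = -0.589
Step 3: grad_x = 2*8*3.0704 = 49.1267, grad_y = 2*7*-0.589 = -8.2462
  x_3 = 3.0704 - 0.01*49.1267 = 2.5792
  y_3 = -0.589 - 0.01*-8.2462 = -0.5066
Step 4: grad_x = 2*8*2.5792 = 41.2664, grad_y = 2*7*-0.5066 = -7.0918
  x_4 = 2.5792 - 0.01*41.2664 = 2.1665
  y_4 = -0.5066 - 0.01*-7.0918 = -0.4356
Step 5: grad_x = 2*8*2.1665 = 34.6638, grad_y = 2*7*-0.4356 = -6.0989
  x_5 = 2.1665 - 0.01*34.6638 = 1.8198
  y_5 = -0.4356 - 0.01*-6.0989 = -0.3746
f(1.8198, -0.3746) = 8*1.8198^2 + 7*(-0.3746)^2 = 27.4773


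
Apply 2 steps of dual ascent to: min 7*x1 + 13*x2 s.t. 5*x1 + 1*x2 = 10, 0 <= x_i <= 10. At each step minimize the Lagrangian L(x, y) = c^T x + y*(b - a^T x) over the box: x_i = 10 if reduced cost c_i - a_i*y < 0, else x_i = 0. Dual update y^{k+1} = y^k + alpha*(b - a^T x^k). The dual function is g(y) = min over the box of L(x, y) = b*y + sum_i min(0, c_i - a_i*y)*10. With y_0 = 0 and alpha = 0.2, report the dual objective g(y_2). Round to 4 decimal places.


Dual ascent for LP: min 7*x1 + 13*x2, 5*x1 + 1*x2 = 10, 0 <= x_i <= 10
Step 1: y^k = 0.0, reduced costs: (7.0, 13.0)
  x^k = (0.0, 0.0), subgradient = b - a^T x = 10.0
  y^{k+1} = 0.0 + 0.2*10.0 = 2.0
Step 2: y^k = 2.0, reduced costs: (-3.0, 11.0)
  x^k = (10.0, 0.0), subgradient = b - a^T x = -40.0
  y^{k+1} = 2.0 + 0.2*-40.0 = -6.0
Dual objective at y_2 = -6.0: reduced costs (37.0, 19.0), box minimizer x = (0.0, 0.0)
g(y_2) = b*y + (c1 - a1*y)*x1 + (c2 - a2*y)*x2 = 10*(-6.0) + 37.0*0.0 + 19.0*0.0 = -60.0 + 0.0 + 0.0 = -60.0


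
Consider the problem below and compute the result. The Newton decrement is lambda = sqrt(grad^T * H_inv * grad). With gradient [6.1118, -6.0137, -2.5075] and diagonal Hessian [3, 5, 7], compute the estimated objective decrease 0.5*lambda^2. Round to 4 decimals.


Step 1: H is diagonal, so H^(-1) * g = [2.0373, -1.2027, -0.3582].
Step 2: g^T H^(-1) g = sum_i g_i^2 / H_ii
  = (6.1118)^2/3 + (-6.0137)^2/5 + (-2.5075)^2/7
  = 12.4514 + 7.2329 + 0.8982 = 20.5825
Step 3: Objective decrease = 0.5 * g^T H^(-1) g = 10.2913


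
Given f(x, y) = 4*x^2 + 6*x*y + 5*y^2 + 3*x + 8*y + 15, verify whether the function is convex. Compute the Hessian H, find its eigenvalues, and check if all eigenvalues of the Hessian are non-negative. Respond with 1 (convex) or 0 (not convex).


The Hessian of f(x,y) = 4*x^2 + 6*x*y + 5*y^2 + 3*x + 8*y + 15 is:
H = [[8, 6], [6, 10]]
Trace = 8 + 10 = 18
Determinant = 8*10 - (6)^2 = 44
Discriminant = (18)^2 - 4*44 = 148.0
Eigenvalues: lambda_1 = 2.9172, lambda_2 = 15.0828
The function is convex.

1


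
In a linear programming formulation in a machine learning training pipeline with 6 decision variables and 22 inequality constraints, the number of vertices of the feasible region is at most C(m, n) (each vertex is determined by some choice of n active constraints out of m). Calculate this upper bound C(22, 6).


Each vertex corresponds to some choice of n active constraints out of m, so the number of vertices is at most C(m, n) = m! / (n!(m-n)!).
m = 22, n = 6
Numerator: 22 * 21 * 20 * 19 * 18 * 17
Denominator: 6! = 720
C(22, 6) = 74613


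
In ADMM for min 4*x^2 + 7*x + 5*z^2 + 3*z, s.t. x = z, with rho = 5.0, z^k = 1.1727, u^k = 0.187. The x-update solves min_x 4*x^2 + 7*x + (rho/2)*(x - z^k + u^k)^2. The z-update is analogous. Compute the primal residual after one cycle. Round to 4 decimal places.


ADMM iteration with rho = 5.0, z^k = 1.1727, u^k = 0.187
Step 1: x-update.
Minimize 4*x^2 + 7*x + (5.0/2)*(x - 1.1727 + 0.187)^2
FOC: (2*4 + 5.0)*x = -7 + 5.0*(1.1727 - 0.187)
x^{k+1} = -0.1593
Step 2: z-update.
Minimize 5*z^2 + 3*z + (5.0/2)*(-0.1593 - z + 0.187)^2
FOC: (2*5 + 5.0)*z = -3 + 5.0*(-0.1593 + 0.187)
z^{k+1} = -0.1908
Step 3: u-update.
u^{k+1} = 0.187 - 0.1593 + 0.1908 = 0.2184
Step 4: Primal residual = |-0.1593 + 0.1908| = 0.0314


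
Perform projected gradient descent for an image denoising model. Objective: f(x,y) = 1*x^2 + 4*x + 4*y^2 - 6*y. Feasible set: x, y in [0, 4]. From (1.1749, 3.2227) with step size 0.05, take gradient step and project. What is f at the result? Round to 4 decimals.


Step 1: Compute gradient at (1.1749, 3.2227).
grad_x = 2*1*1.1749 + 4 = 6.3498
grad_y = 2*4*3.2227 - 6 = 19.7816
Step 2: Gradient step.
x_raw = 1.1749 - 0.05*6.3498 = 0.8574
y_raw = 3.2227 - 0.05*19.7816 = 2.2336
Step 3: Project onto [0, 4].
x_proj = clip(0.8574) = 0.8574
y_proj = clip(2.2336) = 2.2336
Step 4: Evaluate f.
f(0.8574, 2.2336) = 10.7193


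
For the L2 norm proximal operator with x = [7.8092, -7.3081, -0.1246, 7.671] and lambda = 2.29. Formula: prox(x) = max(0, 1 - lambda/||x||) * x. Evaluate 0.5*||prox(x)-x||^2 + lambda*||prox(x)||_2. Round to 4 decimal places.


Step 1: Compute ||x||.
||x|| = 13.1625
Step 2: Compute scaling factor.
scale = max(0, 1 - 2.29/13.1625) = 0.826
Step 3: prox(x) = [6.4506, -6.0366, -0.1029, 6.3364]
||prox(x)|| = 10.8725
Step 4: Proximal objective.
0.5*||prox-x||^2 = 2.6221
lambda*||prox|| = 24.898
Total = 27.5201


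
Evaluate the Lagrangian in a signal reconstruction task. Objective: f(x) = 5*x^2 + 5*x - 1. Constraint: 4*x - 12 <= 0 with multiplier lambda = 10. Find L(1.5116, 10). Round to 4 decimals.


Step 1: Evaluate f(x).
f(1.5116) = 5*1.5116^2 + 5*1.5116 - 1 = 17.9827
Step 2: Evaluate g(x).
g(1.5116) = 4*1.5116 - 12 = -5.9536
Step 3: Compute Lagrangian.
L = 17.9827 + 10*-5.9536 = -41.5533


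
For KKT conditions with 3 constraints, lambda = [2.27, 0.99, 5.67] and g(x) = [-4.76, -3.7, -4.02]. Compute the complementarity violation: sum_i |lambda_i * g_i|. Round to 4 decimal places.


KKT complementary slackness check:
lambda_1 * g_1 = 2.27 * -4.76 = -10.8052
lambda_2 * g_2 = 0.99 * -3.7 = -3.663
lambda_3 * g_3 = 5.67 * -4.02 = -22.7934
Total violation = 10.8052 + 3.663 + 22.7934 = 37.2616


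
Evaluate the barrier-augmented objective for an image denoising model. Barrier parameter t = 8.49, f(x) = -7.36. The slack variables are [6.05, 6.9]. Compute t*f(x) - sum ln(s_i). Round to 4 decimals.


Step 1: Compute log-barrier.
ln values: [1.8001, 1.9315]
phi = -(1.8001 + 1.9315) = -3.7316
Step 2: Compute augmented objective.
t*f(x) = 8.49*-7.36 = -62.4864
Total = -62.4864 - 3.7316 = -66.218


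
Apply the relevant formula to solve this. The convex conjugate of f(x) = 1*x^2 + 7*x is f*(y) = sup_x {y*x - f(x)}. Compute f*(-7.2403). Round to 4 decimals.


f*(y) = sup_x {y*x - a*x^2 - b*x} = sup_x {(y-b)*x - a*x^2}
FOC: (y - b) - 2a*x = 0 => x* = (y - b)/(2a)
x* = (-7.2403 - 7)/(2*1) = -7.1202
f*(-7.2403) = (y-b)^2/(4a) = (-7.2403 - 7)^2/(4*1)
= 202.7861/4 = 50.6965


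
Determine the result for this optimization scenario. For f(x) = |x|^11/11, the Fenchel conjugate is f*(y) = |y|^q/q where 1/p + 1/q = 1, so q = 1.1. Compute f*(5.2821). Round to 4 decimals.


The conjugate exponent q satisfies 1/p + 1/q = 1.
p = 11, so q = 11/(11 - 1) = 1.1
|y|^q = 5.2821^1.1 = 6.2386
f*(5.2821) = 6.2386 / 1.1 = 5.6715


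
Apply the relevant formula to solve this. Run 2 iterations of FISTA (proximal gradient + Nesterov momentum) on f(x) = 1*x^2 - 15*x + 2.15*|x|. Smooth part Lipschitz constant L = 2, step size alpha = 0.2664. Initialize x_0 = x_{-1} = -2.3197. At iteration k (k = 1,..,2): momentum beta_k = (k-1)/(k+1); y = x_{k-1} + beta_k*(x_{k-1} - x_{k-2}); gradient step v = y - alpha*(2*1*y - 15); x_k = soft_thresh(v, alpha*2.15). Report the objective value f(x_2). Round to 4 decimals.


FISTA on f(x) = 1*x^2 - 15*x + 2.15*|x|
L = 2, alpha = 0.2664
Iteration 1: beta = 0.0, y = -2.3197 + 0.0*(-2.3197 + 2.3197) = -2.3197
  grad(y) = -19.6394, v = y - alpha*grad = 2.9122
  prox(v) = soft_thresh(2.9122, 0.5728) = 2.3395
Iteration 2: beta = 0.3333, y = 2.3395 + 0.3333*(2.3395 + 2.3197) = 3.8925
  grad(y) = -7.2149, v = y - alpha*grad = 5.8146
  prox(v) = soft_thresh(5.8146, 0.5728) = 5.2418
f(x_2) = 1*5.2418^2 - 15*5.2418 + 2.15*|5.2418| = -39.8807


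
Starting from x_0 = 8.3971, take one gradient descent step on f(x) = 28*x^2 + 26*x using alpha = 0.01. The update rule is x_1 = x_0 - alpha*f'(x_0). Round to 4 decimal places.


We compute the gradient at x_0 and apply the update.
f'(x) = 56*x + 26
f'(8.3971) = 56*8.3971 + 26 = 496.2376
x_1 = 8.3971 - 0.01*496.2376 = 3.4347


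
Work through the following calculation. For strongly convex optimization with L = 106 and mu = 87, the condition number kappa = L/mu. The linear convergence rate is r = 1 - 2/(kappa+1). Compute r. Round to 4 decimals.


Step 1: Compute the condition number.
kappa = L/mu = 106/87 = 1.2184
Step 2: Compute the convergence rate.
r = 1 - 2/(kappa + 1) = 1 - 2*mu/(L + mu) = (L - mu)/(L + mu) = 19/193 = 0.0984


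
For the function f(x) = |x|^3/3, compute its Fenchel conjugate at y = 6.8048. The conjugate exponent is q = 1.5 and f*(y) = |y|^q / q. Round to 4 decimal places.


The conjugate exponent q satisfies 1/p + 1/q = 1.
p = 3, so q = 3/(3 - 1) = 1.5
|y|^q = 6.8048^1.5 = 17.751
f*(6.8048) = 17.751 / 1.5 = 11.834


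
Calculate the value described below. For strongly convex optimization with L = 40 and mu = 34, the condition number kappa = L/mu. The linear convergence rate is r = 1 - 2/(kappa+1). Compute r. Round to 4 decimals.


Step 1: Compute the condition number.
kappa = L/mu = 40/34 = 1.1765
Step 2: Compute the convergence rate.
r = 1 - 2/(kappa + 1) = 1 - 2*mu/(L + mu) = (L - mu)/(L + mu) = 6/74 = 0.0811


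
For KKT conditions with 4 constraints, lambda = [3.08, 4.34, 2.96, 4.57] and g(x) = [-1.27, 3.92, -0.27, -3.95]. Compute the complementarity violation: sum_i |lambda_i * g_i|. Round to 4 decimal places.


KKT complementary slackness check:
lambda_1 * g_1 = 3.08 * -1.27 = -3.9116
lambda_2 * g_2 = 4.34 * 3.92 = 17.0128
lambda_3 * g_3 = 2.96 * -0.27 = -0.7992
lambda_4 * g_4 = 4.57 * -3.95 = -18.0515
Total violation = 3.9116 + 17.0128 + 0.7992 + 18.0515 = 39.7751


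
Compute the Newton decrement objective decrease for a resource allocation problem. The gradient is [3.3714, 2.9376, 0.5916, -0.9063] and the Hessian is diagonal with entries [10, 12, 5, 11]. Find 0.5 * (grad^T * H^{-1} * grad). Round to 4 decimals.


Step 1: H is diagonal, so H^(-1) * g = [0.3371, 0.2448, 0.1183, -0.0824].
Step 2: g^T H^(-1) g = sum_i g_i^2 / H_ii
  = (3.3714)^2/10 + (2.9376)^2/12 + (0.5916)^2/5 + (-0.9063)^2/11
  = 1.1366 + 0.7191 + 0.07 + 0.0747 = 2.0004
Step 3: Objective decrease = 0.5 * g^T H^(-1) g = 1.0002


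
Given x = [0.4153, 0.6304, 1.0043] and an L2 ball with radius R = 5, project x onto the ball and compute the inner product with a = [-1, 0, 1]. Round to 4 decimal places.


Step 1: Compute ||x|| (intermediates to 6 decimals).
||x|| = sqrt(0.4153^2 + 0.6304^2 + 1.0043^2) = 1.256382
Step 2: Project.
Since ||x|| <= R, proj = x (no scaling needed).
proj(x) = [0.4153, 0.6304, 1.0043]
Step 3: Dot product.
a^T * proj(x) = -1*0.4153 + 0*0.6304 + 1*1.0043 = 0.589


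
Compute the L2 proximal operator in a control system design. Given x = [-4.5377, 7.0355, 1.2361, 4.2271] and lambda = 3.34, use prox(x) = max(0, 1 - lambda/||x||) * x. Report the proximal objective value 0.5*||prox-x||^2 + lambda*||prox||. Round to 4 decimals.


Step 1: Compute ||x||.
||x|| = 9.4597
Step 2: Compute scaling factor.
scale = max(0, 1 - 3.34/9.4597) = 0.6469
Step 3: prox(x) = [-2.9355, 4.5514, 0.7997, 2.7346]
||prox(x)|| = 6.1197
Step 4: Proximal objective.
0.5*||prox-x||^2 = 5.5778
lambda*||prox|| = 20.4398
Total = 26.0175


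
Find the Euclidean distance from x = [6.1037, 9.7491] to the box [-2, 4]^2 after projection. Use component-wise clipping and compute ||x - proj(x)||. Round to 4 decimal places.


Project each component onto [-2, 4].
clip(6.1037) = 4.0, clip(9.7491) = 4.0
Projection = [4.0, 4.0]
Squared diffs: [4.4256, 33.0522]
Distance = sqrt(37.4778) = 6.1219


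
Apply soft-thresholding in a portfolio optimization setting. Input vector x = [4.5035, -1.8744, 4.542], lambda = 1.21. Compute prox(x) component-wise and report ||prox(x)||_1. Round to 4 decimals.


Soft-thresholding with lambda = 1.21:
prox(4.5035) = sign(4.5035)*max(|4.5035| - 1.21, 0) = 3.2935
prox(-1.8744) = sign(-1.8744)*max(|-1.8744| - 1.21, 0) = -0.6644
prox(4.542) = sign(4.542)*max(|4.542| - 1.21, 0) = 3.332
prox(x) = [3.2935, -0.6644, 3.332]
||prox(x)||_1 = 3.2935 + 0.6644 + 3.332 = 7.2899


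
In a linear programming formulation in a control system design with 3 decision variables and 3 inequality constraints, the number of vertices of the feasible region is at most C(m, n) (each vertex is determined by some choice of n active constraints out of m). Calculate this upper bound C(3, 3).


Each vertex corresponds to some choice of n active constraints out of m, so the number of vertices is at most C(m, n) = m! / (n!(m-n)!).
m = 3, n = 3
Numerator: 3 * 2 * 1
Denominator: 3! = 6
C(3, 3) = 1


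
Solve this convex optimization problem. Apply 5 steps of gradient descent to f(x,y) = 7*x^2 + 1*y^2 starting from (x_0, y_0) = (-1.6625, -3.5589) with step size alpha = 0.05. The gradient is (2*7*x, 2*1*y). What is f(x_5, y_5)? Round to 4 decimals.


Gradient descent on f(x,y) = 7*x^2 + 1*y^2.
Starting point: (-1.6625, -3.5589), alpha = 0.05
Step 1: grad_x = 2*7*-1.6625 = -23.275, grad_y = 2*1*-3.5589 = -7.1178
  x_1 = -1.6625 - 0.05*-23.275 = -0.4988
  y_1 = -3.5589 - 0.05*-7.1178 = -3.203
Step 2: grad_x = 2*7*-0.4988 = -6.9825, grad_y = 2*1*-3.203 = -6.406
  x_2 = -0.4988 - 0.05*-6.9825 = -0.1496
  y_2 = -3.203 - 0.05*-6.406 = -2.8827
Step 3: grad_x = 2*7*-0.1496 = -2.0948, grad_y = 2*1*-2.8827 = -5.7654
  x_3 = -0.1496 - 0.05*-2.0948 = -0.0449
  y_3 = -2.8827 - 0.05*-5.7654 = -2.5944
Step 4: grad_x = 2*7*-0.0449 = -0.6284, grad_y = 2*1*-2.5944 = -5.1889
  x_4 = -0.0449 - 0.05*-0.6284 = -0.0135
  y_4 = -2.5944 - 0.05*-5.1889 = -2.335
Step 5: grad_x = 2*7*-0.0135 = -0.1885, grad_y = 2*1*-2.335 = -4.67
  x_5 = -0.0135 - 0.05*-0.1885 = -0.004
  y_5 = -2.335 - 0.05*-4.67 = -2.1015
f(-0.004, -2.1015) = 7*(-0.004)^2 + 1*(-2.1015)^2 = 4.4164


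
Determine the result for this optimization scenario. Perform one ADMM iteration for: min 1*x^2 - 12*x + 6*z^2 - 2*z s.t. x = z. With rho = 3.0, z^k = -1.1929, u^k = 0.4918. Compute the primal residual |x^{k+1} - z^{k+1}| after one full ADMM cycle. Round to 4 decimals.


ADMM iteration with rho = 3.0, z^k = -1.1929, u^k = 0.4918
Step 1: x-update.
Minimize 1*x^2 - 12*x + (3.0/2)*(x + 1.1929 + 0.4918)^2
FOC: (2*1 + 3.0)*x = 12 + 3.0*(-1.1929 - 0.4918)
x^{k+1} = 1.3892
Step 2: z-update.
Minimize 6*z^2 - 2*z + (3.0/2)*(1.3892 - z + 0.4918)^2
FOC: (2*6 + 3.0)*z = 2 + 3.0*(1.3892 + 0.4918)
z^{k+1} = 0.5095
Step 3: u-update.
u^{k+1} = 0.4918 + 1.3892 - 0.5095 = 1.3715
Step 4: Primal residual = |1.3892 - 0.5095| = 0.8797


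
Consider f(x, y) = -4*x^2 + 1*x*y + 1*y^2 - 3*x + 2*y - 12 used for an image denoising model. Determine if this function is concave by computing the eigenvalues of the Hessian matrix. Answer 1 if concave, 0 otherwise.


The Hessian of f(x,y) = -4*x^2 + 1*x*y + 1*y^2 - 3*x + 2*y - 12 is:
H = [[-8, 1], [1, 2]]
Trace = -8 + 2 = -6
Determinant = -8*2 - (1)^2 = -17
Discriminant = (-6)^2 - 4*-17 = 104.0
Eigenvalues: lambda_1 = -8.099, lambda_2 = 2.099
The function is not concave.

0


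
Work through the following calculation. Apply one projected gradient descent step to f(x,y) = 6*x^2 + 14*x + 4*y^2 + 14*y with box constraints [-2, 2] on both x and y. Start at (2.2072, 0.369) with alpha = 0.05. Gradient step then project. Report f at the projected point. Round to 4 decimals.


Step 1: Compute gradient at (2.2072, 0.369).
grad_x = 2*6*2.2072 + 14 = 40.4864
grad_y = 2*4*0.369 + 14 = 16.952
Step 2: Gradient step.
x_raw = 2.2072 - 0.05*40.4864 = 0.1829
y_raw = 0.369 - 0.05*16.952 = -0.4786
Step 3: Project onto [-2, 2].
x_proj = clip(0.1829) = 0.1829
y_proj = clip(-0.4786) = -0.4786
Step 4: Evaluate f.
f(0.1829, -0.4786) = -3.0232


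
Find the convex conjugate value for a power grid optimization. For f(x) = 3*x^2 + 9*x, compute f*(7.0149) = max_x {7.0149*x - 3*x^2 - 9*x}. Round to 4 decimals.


f*(y) = sup_x {y*x - a*x^2 - b*x} = sup_x {(y-b)*x - a*x^2}
FOC: (y - b) - 2a*x = 0 => x* = (y - b)/(2a)
x* = (7.0149 - 9)/(2*3) = -0.3309
f*(7.0149) = (y-b)^2/(4a) = (7.0149 - 9)^2/(4*3)
= 3.9406/12 = 0.3284


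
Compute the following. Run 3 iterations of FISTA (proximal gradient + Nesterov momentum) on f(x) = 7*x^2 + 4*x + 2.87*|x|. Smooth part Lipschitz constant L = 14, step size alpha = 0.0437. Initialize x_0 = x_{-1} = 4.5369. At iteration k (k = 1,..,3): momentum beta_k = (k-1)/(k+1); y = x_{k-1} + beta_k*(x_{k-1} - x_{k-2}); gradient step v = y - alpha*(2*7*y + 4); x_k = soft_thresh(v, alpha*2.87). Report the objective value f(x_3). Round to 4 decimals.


FISTA on f(x) = 7*x^2 + 4*x + 2.87*|x|
L = 14, alpha = 0.0437
Iteration 1: beta = 0.0, y = 4.5369 + 0.0*(4.5369 - 4.5369) = 4.5369
  grad(y) = 67.5166, v = y - alpha*grad = 1.5864
  prox(v) = soft_thresh(1.5864, 0.1254) = 1.461
Iteration 2: beta = 0.3333, y = 1.461 + 0.3333*(1.461 - 4.5369) = 0.4357
  grad(y) = 10.0999, v = y - alpha*grad = -0.0057
  prox(v) = soft_thresh(-0.0057, 0.1254) = 0.0
Iteration 3: beta = 0.5, y = 0.0 + 0.5*(0.0 - 1.461) = -0.7305
  grad(y) = -6.227, v = y - alpha*grad = -0.4584
  prox(v) = soft_thresh(-0.4584, 0.1254) = -0.333
f(x_3) = 7*(-0.333)^2 + 4*(-0.333) + 2.87*|-0.333| = 0.3998


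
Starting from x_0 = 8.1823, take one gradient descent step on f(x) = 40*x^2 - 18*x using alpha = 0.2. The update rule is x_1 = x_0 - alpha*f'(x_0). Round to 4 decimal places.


We compute the gradient at x_0 and apply the update.
f'(x) = 80*x - 18
f'(8.1823) = 80*8.1823 - 18 = 636.584
x_1 = 8.1823 - 0.2*636.584 = -119.1345


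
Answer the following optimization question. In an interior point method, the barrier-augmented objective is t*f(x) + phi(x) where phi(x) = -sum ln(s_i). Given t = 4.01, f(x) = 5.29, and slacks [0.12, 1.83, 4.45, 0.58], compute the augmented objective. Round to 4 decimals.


Step 1: Compute log-barrier.
ln values: [-2.1203, 0.6043, 1.4929, -0.5447]
phi = -(-2.1203 + 0.6043 + 1.4929 - 0.5447) = 0.5678
Step 2: Compute augmented objective.
t*f(x) = 4.01*5.29 = 21.2129
Total = 21.2129 + 0.5678 = 21.7807


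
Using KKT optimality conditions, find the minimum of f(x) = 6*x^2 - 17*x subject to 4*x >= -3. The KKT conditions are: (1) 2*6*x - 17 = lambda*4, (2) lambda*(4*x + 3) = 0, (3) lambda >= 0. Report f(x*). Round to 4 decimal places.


Step 1: Try lambda = 0 (constraint inactive).
Stationarity: 2*6*x - 17 = 0
x* = 17/(2*6) = 17/12 = 1.4167 (rounded; the exact value 17/12 is used below)
Check constraint: 4*1.4167 = 5.6668 >= -3 -- satisfied.
Step 2: Compute optimal value.
f(x*) = 6*(17/12)^2 - 17*(17/12) = -12.0417


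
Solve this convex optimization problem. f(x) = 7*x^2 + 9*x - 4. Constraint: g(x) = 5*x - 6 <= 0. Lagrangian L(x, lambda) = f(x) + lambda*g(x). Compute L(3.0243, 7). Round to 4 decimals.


Step 1: Evaluate f(x).
f(3.0243) = 7*3.0243^2 + 9*3.0243 - 4 = 87.2434
Step 2: Evaluate g(x).
g(3.0243) = 5*3.0243 - 6 = 9.1215
Step 3: Compute Lagrangian.
L = 87.2434 + 7*9.1215 = 151.0939


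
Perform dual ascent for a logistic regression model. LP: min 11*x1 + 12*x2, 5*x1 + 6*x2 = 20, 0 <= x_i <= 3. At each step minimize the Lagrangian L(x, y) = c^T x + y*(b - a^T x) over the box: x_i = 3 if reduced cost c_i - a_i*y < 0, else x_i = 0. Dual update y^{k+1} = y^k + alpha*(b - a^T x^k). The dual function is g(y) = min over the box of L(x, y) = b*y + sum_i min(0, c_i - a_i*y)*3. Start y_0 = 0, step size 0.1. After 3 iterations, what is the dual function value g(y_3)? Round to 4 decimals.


Dual ascent for LP: min 11*x1 + 12*x2, 5*x1 + 6*x2 = 20, 0 <= x_i <= 3
Step 1: y^k = 0.0, reduced costs: (11.0, 12.0)
  x^k = (0.0, 0.0), subgradient = b - a^T x = 20.0
  y^{k+1} = 0.0 + 0.1*20.0 = 2.0
Step 2: y^k = 2.0, reduced costs: (1.0, 0.0)
  x^k = (0.0, 0.0), subgradient = b - a^T x = 20.0
  y^{k+1} = 2.0 + 0.1*20.0 = 4.0
Step 3: y^k = 4.0, reduced costs: (-9.0, -12.0)
  x^k = (3.0, 3.0), subgradient = b - a^T x = -13.0
  y^{k+1} = 4.0 + 0.1*-13.0 = 2.7
Dual objective at y_3 = 2.7: reduced costs (-2.5, -4.2), box minimizer x = (3.0, 3.0)
g(y_3) = b*y + (c1 - a1*y)*x1 + (c2 - a2*y)*x2 = 20*2.7 + (-2.5)*3.0 + (-4.2)*3.0 = 54.0 - 7.5 - 12.6 = 33.9


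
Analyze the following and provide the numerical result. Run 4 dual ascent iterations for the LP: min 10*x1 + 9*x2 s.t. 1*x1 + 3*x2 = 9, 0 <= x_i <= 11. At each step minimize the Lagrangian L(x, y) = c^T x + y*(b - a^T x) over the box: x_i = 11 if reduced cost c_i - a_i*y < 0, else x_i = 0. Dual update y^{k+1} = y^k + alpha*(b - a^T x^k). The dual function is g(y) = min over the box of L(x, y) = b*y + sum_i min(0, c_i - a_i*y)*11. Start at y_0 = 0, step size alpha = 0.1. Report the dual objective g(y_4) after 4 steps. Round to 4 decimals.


Dual ascent for LP: min 10*x1 + 9*x2, 1*x1 + 3*x2 = 9, 0 <= x_i <= 11
Step 1: y^k = 0.0, reduced costs: (10.0, 9.0)
  x^k = (0.0, 0.0), subgradient = b - a^T x = 9.0
  y^{k+1} = 0.0 + 0.1*9.0 = 0.9
Step 2: y^k = 0.9, reduced costs: (9.1, 6.3)
  x^k = (0.0, 0.0), subgradient = b - a^T x = 9.0
  y^{k+1} = 0.9 + 0.1*9.0 = 1.8
Step 3: y^k = 1.8, reduced costs: (8.2, 3.6)
  x^k = (0.0, 0.0), subgradient = b - a^T x = 9.0
  y^{k+1} = 1.8 + 0.1*9.0 = 2.7
Step 4: y^k = 2.7, reduced costs: (7.3, 0.9)
  x^k = (0.0, 0.0), subgradient = b - a^T x = 9.0
  y^{k+1} = 2.7 + 0.1*9.0 = 3.6
Dual objective at y_4 = 3.6: reduced costs (6.4, -1.8), box minimizer x = (0.0, 11.0)
g(y_4) = b*y + (c1 - a1*y)*x1 + (c2 - a2*y)*x2 = 9*3.6 + 6.4*0.0 + (-1.8)*11.0 = 32.4 + 0.0 - 19.8 = 12.6


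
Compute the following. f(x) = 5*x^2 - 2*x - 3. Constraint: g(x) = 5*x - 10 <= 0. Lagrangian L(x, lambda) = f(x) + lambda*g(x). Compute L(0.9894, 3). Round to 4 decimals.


Step 1: Evaluate f(x).
f(0.9894) = 5*0.9894^2 - 2*0.9894 - 3 = -0.0842
Step 2: Evaluate g(x).
g(0.9894) = 5*0.9894 - 10 = -5.053
Step 3: Compute Lagrangian.
L = -0.0842 + 3*-5.053 = -15.2432


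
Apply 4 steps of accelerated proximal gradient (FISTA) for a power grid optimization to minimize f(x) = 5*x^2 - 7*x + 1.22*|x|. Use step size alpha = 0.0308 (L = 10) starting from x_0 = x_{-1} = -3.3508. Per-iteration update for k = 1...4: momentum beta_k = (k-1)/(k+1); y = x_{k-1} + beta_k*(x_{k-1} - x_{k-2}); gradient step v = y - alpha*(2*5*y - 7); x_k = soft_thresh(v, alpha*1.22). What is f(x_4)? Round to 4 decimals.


FISTA on f(x) = 5*x^2 - 7*x + 1.22*|x|
L = 10, alpha = 0.0308
Iteration 1: beta = 0.0, y = -3.3508 + 0.0*(-3.3508 + 3.3508) = -3.3508
  grad(y) = -40.508, v = y - alpha*grad = -2.1032
  prox(v) = soft_thresh(-2.1032, 0.0376) = -2.0656
Iteration 2: beta = 0.3333, y = -2.0656 + 0.3333*(-2.0656 + 3.3508) = -1.6372
  grad(y) = -23.3717, v = y - alpha*grad = -0.9173
  prox(v) = soft_thresh(-0.9173, 0.0376) = -0.8797
Iteration 3: beta = 0.5, y = -0.8797 + 0.5*(-0.8797 + 2.0656) = -0.2868
  grad(y) = -9.8683, v = y - alpha*grad = 0.0171
  prox(v) = soft_thresh(0.0171, 0.0376) = 0.0
Iteration 4: beta = 0.6, y = 0.0 + 0.6*(0.0 + 0.8797) = 0.5278
  grad(y) = -1.7215, v = y - alpha*grad = 0.5809
  prox(v) = soft_thresh(0.5809, 0.0376) = 0.5433
f(x_4) = 5*0.5433^2 - 7*0.5433 + 1.22*|0.5433| = -1.6644


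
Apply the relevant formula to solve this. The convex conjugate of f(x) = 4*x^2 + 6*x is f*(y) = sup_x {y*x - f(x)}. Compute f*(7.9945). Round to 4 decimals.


f*(y) = sup_x {y*x - a*x^2 - b*x} = sup_x {(y-b)*x - a*x^2}
FOC: (y - b) - 2a*x = 0 => x* = (y - b)/(2a)
x* = (7.9945 - 6)/(2*4) = 0.2493
f*(7.9945) = (y-b)^2/(4a) = (7.9945 - 6)^2/(4*4)
= 3.978/16 = 0.2486


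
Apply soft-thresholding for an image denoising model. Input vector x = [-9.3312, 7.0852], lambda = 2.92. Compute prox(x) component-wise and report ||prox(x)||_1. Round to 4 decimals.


Soft-thresholding with lambda = 2.92:
prox(-9.3312) = sign(-9.3312)*max(|-9.3312| - 2.92, 0) = -6.4112
prox(7.0852) = sign(7.0852)*max(|7.0852| - 2.92, 0) = 4.1652
prox(x) = [-6.4112, 4.1652]
||prox(x)||_1 = 6.4112 + 4.1652 = 10.5764


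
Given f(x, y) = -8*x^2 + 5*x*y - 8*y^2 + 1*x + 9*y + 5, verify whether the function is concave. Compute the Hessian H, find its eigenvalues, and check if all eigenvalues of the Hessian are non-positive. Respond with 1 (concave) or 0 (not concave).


The Hessian of f(x,y) = -8*x^2 + 5*x*y - 8*y^2 + 1*x + 9*y + 5 is:
H = [[-16, 5], [5, -16]]
Trace = -16 - 16 = -32
Determinant = -16*-16 - (5)^2 = 231
Discriminant = (-32)^2 - 4*231 = 100.0
Eigenvalues: lambda_1 = -21.0, lambda_2 = -11.0
The function is concave.

1


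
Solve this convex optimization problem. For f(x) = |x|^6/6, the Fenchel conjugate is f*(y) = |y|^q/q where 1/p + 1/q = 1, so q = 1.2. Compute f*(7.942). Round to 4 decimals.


The conjugate exponent q satisfies 1/p + 1/q = 1.
p = 6, so q = 6/(6 - 1) = 1.2
|y|^q = 7.942^1.2 = 12.0203
f*(7.942) = 12.0203 / 1.2 = 10.0169


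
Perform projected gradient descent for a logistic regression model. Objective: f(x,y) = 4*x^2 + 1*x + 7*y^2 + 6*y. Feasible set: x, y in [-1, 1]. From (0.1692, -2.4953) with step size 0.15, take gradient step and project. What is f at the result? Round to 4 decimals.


Step 1: Compute gradient at (0.1692, -2.4953).
grad_x = 2*4*0.1692 + 1 = 2.3536
grad_y = 2*7*-2.4953 + 6 = -28.9342
Step 2: Gradient step.
x_raw = 0.1692 - 0.15*2.3536 = -0.1838
y_raw = -2.4953 - 0.15*-28.9342 = 1.8448
Step 3: Project onto [-1, 1].
x_proj = clip(-0.1838) = -0.1838
y_proj = clip(1.8448) = 1.0
Step 4: Evaluate f.
f(-0.1838, 1.0) = 12.9513


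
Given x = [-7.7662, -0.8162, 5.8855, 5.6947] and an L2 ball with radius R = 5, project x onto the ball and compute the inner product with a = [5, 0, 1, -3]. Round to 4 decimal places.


Step 1: Compute ||x|| (intermediates to 6 decimals).
||x|| = sqrt((-7.7662)^2 + (-0.8162)^2 + 5.8855^2 + 5.6947^2) = 11.315863
Step 2: Project.
Since ||x|| > R, scale = R/||x|| = 5/11.315863 = 0.441858, proj(x) = scale * x
proj(x) = [-3.431558, -0.360644, 2.600555, 2.516249]
Step 3: Dot product.
a^T * proj(x) = 5*(-3.431558) + 0*(-0.360644) + 1*2.600555 - 3*2.516249 = -22.106


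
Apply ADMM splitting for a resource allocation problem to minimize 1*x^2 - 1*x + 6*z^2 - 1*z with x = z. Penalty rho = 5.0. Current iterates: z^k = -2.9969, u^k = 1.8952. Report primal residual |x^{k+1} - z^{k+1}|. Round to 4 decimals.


ADMM iteration with rho = 5.0, z^k = -2.9969, u^k = 1.8952
Step 1: x-update.
Minimize 1*x^2 - 1*x + (5.0/2)*(x + 2.9969 + 1.8952)^2
FOC: (2*1 + 5.0)*x = 1 + 5.0*(-2.9969 - 1.8952)
x^{k+1} = -3.3515
Step 2: z-update.
Minimize 6*z^2 - 1*z + (5.0/2)*(-3.3515 - z + 1.8952)^2
FOC: (2*6 + 5.0)*z = 1 + 5.0*(-3.3515 + 1.8952)
z^{k+1} = -0.3695
Step 3: u-update.
u^{k+1} = 1.8952 - 3.3515 + 0.3695 = -1.0868
Step 4: Primal residual = |-3.3515 + 0.3695| = 2.982


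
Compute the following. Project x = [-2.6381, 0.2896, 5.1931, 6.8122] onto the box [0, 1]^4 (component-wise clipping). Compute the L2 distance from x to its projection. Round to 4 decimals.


Project each component onto [0, 1].
clip(-2.6381) = 0.0, clip(0.2896) = 0.2896, clip(5.1931) = 1.0, clip(6.8122) = 1.0
Projection = [0.0, 0.2896, 1.0, 1.0]
Squared diffs: [6.9596, 0.0, 17.5821, 33.7817]
Distance = sqrt(58.3234) = 7.637


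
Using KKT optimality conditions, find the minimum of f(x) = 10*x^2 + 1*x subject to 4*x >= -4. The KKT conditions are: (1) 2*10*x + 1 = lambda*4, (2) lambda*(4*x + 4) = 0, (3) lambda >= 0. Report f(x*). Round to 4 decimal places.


Step 1: Try lambda = 0 (constraint inactive).
Stationarity: 2*10*x + 1 = 0
x* = -1/(2*10) = -0.05
Check constraint: 4*-0.05 = -0.2 >= -4 -- satisfied.
Step 2: Compute optimal value.
f(x*) = 10*(-0.05)^2 + 1*(-0.05) = -0.025


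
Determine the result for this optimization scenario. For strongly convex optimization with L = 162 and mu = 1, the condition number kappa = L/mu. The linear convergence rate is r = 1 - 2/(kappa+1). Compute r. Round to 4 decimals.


Step 1: Compute the condition number.
kappa = L/mu = 162/1 = 162.0
Step 2: Compute the convergence rate.
r = 1 - 2/(kappa + 1) = 1 - 2*mu/(L + mu) = (L - mu)/(L + mu) = 161/163 = 0.9877


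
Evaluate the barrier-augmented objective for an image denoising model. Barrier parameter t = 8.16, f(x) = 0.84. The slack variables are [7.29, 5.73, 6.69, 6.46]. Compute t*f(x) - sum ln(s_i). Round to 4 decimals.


Step 1: Compute log-barrier.
ln values: [1.9865, 1.7457, 1.9006, 1.8656]
phi = -(1.9865 + 1.7457 + 1.9006 + 1.8656) = -7.4985
Step 2: Compute augmented objective.
t*f(x) = 8.16*0.84 = 6.8544
Total = 6.8544 - 7.4985 = -0.6441


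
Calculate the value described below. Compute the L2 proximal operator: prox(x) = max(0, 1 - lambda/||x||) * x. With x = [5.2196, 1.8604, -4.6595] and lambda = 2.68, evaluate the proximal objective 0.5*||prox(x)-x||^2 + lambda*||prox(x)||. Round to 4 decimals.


Step 1: Compute ||x||.
||x|| = 7.2399
Step 2: Compute scaling factor.
scale = max(0, 1 - 2.68/7.2399) = 0.6298
Step 3: prox(x) = [3.2875, 1.1717, -2.9347]
||prox(x)|| = 4.5599
Step 4: Proximal objective.
0.5*||prox-x||^2 = 3.5912
lambda*||prox|| = 12.2205
Total = 15.8118


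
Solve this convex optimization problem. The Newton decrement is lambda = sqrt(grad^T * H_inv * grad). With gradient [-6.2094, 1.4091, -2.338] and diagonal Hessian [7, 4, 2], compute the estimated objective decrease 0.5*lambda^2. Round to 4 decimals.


Step 1: H is diagonal, so H^(-1) * g = [-0.8871, 0.3523, -1.169].
Step 2: g^T H^(-1) g = sum_i g_i^2 / H_ii
  = (-6.2094)^2/7 + (1.4091)^2/4 + (-2.338)^2/2
  = 5.5081 + 0.4964 + 2.7331 = 8.7376
Step 3: Objective decrease = 0.5 * g^T H^(-1) g = 4.3688


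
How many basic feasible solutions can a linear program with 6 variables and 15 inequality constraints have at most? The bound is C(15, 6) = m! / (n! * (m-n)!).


Each vertex corresponds to some choice of n active constraints out of m, so the number of vertices is at most C(m, n) = m! / (n!(m-n)!).
m = 15, n = 6
Numerator: 15 * 14 * 13 * 12 * 11 * 10
Denominator: 6! = 720
C(15, 6) = 5005


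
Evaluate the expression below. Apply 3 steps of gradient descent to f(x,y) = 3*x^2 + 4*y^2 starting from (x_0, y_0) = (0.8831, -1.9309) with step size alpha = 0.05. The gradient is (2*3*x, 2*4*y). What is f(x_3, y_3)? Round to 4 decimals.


Gradient descent on f(x,y) = 3*x^2 + 4*y^2.
Starting point: (0.8831, -1.9309), alpha = 0.05
Step 1: grad_x = 2*3*0.8831 = 5.2986, grad_y = 2*4*-1.9309 = -15.4472
  x_1 = 0.8831 - 0.05*5.2986 = 0.6182
  y_1 = -1.9309 - 0.05*-15.4472 = -1.1585
Step 2: grad_x = 2*3*0.6182 = 3.709, grad_y = 2*4*-1.1585 = -9.2683
  x_2 = 0.6182 - 0.05*3.709 = 0.4327
  y_2 = -1.1585 - 0.05*-9.2683 = -0.6951
Step 3: grad_x = 2*3*0.4327 = 2.5963, grad_y = 2*4*-0.6951 = -5.561
  x_3 = 0.4327 - 0.05*2.5963 = 0.3029
  y_3 = -0.6951 - 0.05*-5.561 = -0.4171
f(0.3029, -0.4171) = 3*0.3029^2 + 4*(-0.4171)^2 = 0.9711


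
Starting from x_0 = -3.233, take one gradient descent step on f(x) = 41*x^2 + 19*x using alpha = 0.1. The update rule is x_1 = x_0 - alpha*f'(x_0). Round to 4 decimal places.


We compute the gradient at x_0 and apply the update.
f'(x) = 82*x + 19
f'(-3.233) = 82*-3.233 + 19 = -246.106
x_1 = -3.233 - 0.1*-246.106 = 21.3776


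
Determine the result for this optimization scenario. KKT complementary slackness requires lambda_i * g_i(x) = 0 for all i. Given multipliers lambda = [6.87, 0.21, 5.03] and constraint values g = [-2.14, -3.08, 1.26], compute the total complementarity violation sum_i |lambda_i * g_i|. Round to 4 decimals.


KKT complementary slackness check:
lambda_1 * g_1 = 6.87 * -2.14 = -14.7018
lambda_2 * g_2 = 0.21 * -3.08 = -0.6468
lambda_3 * g_3 = 5.03 * 1.26 = 6.3378
Total violation = 14.7018 + 0.6468 + 6.3378 = 21.6864


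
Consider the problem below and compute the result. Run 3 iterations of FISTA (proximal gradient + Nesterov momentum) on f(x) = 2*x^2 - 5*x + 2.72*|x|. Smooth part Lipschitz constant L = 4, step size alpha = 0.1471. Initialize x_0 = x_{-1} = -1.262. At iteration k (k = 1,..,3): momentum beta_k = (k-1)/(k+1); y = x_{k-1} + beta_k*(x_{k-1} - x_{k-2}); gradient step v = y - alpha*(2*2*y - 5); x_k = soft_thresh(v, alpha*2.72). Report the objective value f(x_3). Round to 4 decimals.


FISTA on f(x) = 2*x^2 - 5*x + 2.72*|x|
L = 4, alpha = 0.1471
Iteration 1: beta = 0.0, y = -1.262 + 0.0*(-1.262 + 1.262) = -1.262
  grad(y) = -10.048, v = y - alpha*grad = 0.2161
  prox(v) = soft_thresh(0.2161, 0.4001) = 0.0
Iteration 2: beta = 0.3333, y = 0.0 + 0.3333*(0.0 + 1.262) = 0.4207
  grad(y) = -3.3173, v = y - alpha*grad = 0.9086
  prox(v) = soft_thresh(0.9086, 0.4001) = 0.5085
Iteration 3: beta = 0.5, y = 0.5085 + 0.5*(0.5085 - 0.0) = 0.7628
  grad(y) = -1.9488, v = y - alpha*grad = 1.0495
  prox(v) = soft_thresh(1.0495, 0.4001) = 0.6494
f(x_3) = 2*0.6494^2 - 5*0.6494 + 2.72*|0.6494| = -0.6372


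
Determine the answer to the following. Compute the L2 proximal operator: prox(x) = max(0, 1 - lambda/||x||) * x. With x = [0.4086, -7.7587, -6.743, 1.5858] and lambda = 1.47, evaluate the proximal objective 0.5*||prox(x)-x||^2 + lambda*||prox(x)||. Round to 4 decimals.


Step 1: Compute ||x||.
||x|| = 10.409
Step 2: Compute scaling factor.
scale = max(0, 1 - 1.47/10.409) = 0.8588
Step 3: prox(x) = [0.3509, -6.663, -5.7907, 1.3618]
||prox(x)|| = 8.939
Step 4: Proximal objective.
0.5*||prox-x||^2 = 1.0805
lambda*||prox|| = 13.1403
Total = 14.2208


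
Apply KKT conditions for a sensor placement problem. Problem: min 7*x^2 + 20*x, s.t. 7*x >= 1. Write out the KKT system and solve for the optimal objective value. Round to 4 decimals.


Step 1: Try lambda = 0 (constraint inactive).
x_unc = -20/(2*7) = -1.4286
Check: 7*-1.4286 = -10.0002 < 1 -- violated!
Step 2: Constraint must be active: 7*x = 1
x* = 1/7 = 0.1429 (rounded; the exact value 1/7 is used below)
lambda = (2*7*(1/7) + 20)/7 = 3.1429
Step 3: Compute optimal value.
f(x*) = 7*(1/7)^2 + 20*(1/7) = 3.0


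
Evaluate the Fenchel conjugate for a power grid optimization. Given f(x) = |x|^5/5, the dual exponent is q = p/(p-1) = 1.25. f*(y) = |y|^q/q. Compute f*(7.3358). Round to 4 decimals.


The conjugate exponent q satisfies 1/p + 1/q = 1.
p = 5, so q = 5/(5 - 1) = 1.25
|y|^q = 7.3358^1.25 = 12.0728
f*(7.3358) = 12.0728 / 1.25 = 9.6583


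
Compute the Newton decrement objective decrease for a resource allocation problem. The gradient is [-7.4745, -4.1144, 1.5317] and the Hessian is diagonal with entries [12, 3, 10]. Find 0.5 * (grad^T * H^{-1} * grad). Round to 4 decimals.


Step 1: H is diagonal, so H^(-1) * g = [-0.6229, -1.3715, 0.1532].
Step 2: g^T H^(-1) g = sum_i g_i^2 / H_ii
  = (-7.4745)^2/12 + (-4.1144)^2/3 + (1.5317)^2/10
  = 4.6557 + 5.6428 + 0.2346 = 10.5331
Step 3: Objective decrease = 0.5 * g^T H^(-1) g = 5.2665


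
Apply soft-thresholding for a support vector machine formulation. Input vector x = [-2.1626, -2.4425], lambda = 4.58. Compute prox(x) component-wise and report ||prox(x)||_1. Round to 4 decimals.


Soft-thresholding with lambda = 4.58:
prox(-2.1626) = sign(-2.1626)*max(|-2.1626| - 4.58, 0) = 0.0
prox(-2.4425) = sign(-2.4425)*max(|-2.4425| - 4.58, 0) = 0.0
prox(x) = [0.0, 0.0]
||prox(x)||_1 = 0.0 + 0.0 = 0.0


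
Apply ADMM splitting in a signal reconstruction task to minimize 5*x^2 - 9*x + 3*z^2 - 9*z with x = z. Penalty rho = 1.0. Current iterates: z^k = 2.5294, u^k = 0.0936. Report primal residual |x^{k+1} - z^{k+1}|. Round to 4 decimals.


ADMM iteration with rho = 1.0, z^k = 2.5294, u^k = 0.0936
Step 1: x-update.
Minimize 5*x^2 - 9*x + (1.0/2)*(x - 2.5294 + 0.0936)^2
FOC: (2*5 + 1.0)*x = 9 + 1.0*(2.5294 - 0.0936)
x^{k+1} = 1.0396
Step 2: z-update.
Minimize 3*z^2 - 9*z + (1.0/2)*(1.0396 - z + 0.0936)^2
FOC: (2*3 + 1.0)*z = 9 + 1.0*(1.0396 + 0.0936)
z^{k+1} = 1.4476
Step 3: u-update.
u^{k+1} = 0.0936 + 1.0396 - 1.4476 = -0.3144
Step 4: Primal residual = |1.0396 - 1.4476| = 0.408


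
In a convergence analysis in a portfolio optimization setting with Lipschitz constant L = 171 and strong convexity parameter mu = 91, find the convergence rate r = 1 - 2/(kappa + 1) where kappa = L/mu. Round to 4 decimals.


Step 1: Compute the condition number.
kappa = L/mu = 171/91 = 1.8791
Step 2: Compute the convergence rate.
r = 1 - 2/(kappa + 1) = 1 - 2*mu/(L + mu) = (L - mu)/(L + mu) = 80/262 = 0.3053
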